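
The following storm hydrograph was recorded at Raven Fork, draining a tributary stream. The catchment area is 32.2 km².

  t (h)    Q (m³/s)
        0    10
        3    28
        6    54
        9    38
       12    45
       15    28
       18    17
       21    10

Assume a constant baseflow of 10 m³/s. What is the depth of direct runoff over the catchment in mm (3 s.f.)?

d ≈ 50.3 mm

Direct runoff: 0.0, 18.0, 44.0, 28.0, 35.0, 18.0, 7.0, 0.0 m³/s; ΣQ_DR = 150.0 m³/s.
V = ΣQ_DR · Δt = 150.0 × 10800 s = 1.620 × 10^6 m³.
Over A = 32.2 km², depth = V / A = 50.3 mm.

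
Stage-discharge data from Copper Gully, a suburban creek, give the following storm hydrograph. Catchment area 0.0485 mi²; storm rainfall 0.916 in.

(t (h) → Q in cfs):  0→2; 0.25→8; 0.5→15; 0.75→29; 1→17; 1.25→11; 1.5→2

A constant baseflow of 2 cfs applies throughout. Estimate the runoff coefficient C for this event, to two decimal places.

C ≈ 0.61

ΣQ_DR = 70.00 cfs; V = ΣQ_DR·Δt = 63000 ft³.
Runoff depth d = V / A = 0.5591 in.
C = d / P = 0.5591 / 0.916 = 0.61.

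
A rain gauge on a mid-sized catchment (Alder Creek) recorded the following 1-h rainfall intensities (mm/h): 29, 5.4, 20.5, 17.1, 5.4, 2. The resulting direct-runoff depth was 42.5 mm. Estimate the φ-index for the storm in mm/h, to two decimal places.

φ ≈ 8.03 mm/h

Only the 3 blocks with intensity above φ contribute runoff: 29, 20.5, 17.1 mm/h.
Σ(I−φ)·Δt = d  ⇒  (29+20.5+17.1 − 3φ)·1 = 42.5
φ = (66.60 − 42.5/1) / 3 = 8.03 mm/h.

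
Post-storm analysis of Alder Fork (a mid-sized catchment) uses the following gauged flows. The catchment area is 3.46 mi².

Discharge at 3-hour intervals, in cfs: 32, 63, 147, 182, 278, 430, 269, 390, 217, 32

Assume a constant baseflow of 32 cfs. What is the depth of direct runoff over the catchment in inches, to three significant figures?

d ≈ 2.31 in

Direct runoff: 0.0, 31.0, 115.0, 150.0, 246.0, 398.0, 237.0, 358.0, 185.0, 0.0 cfs; ΣQ_DR = 1720 cfs.
V = ΣQ_DR · Δt = 1720 × 10800 s = 1.858 × 10^7 ft³.
Over A = 3.46 mi², depth = V / A = 2.31 in.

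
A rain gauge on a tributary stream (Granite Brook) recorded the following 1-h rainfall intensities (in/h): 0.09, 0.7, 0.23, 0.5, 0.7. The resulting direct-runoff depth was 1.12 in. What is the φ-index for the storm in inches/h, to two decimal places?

φ ≈ 0.26 in/h

Only the 3 blocks with intensity above φ contribute runoff: 0.7, 0.5, 0.7 in/h.
Σ(I−φ)·Δt = d  ⇒  (0.7+0.5+0.7 − 3φ)·1 = 1.12
φ = (1.900 − 1.12/1) / 3 = 0.26 in/h.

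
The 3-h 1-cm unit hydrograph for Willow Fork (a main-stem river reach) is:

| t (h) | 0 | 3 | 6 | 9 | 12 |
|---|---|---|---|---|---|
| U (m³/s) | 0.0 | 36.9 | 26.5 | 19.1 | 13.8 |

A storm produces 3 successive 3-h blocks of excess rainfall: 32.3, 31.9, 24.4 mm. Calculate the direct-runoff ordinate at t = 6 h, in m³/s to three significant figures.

Q ≈ 203 m³/s

By discrete convolution, Q_j = Σ (P_i / 10 mm) · U_{j−i}.
At t = 6 h (j=2): Q = (32.3/10)·26.5 + (31.9/10)·36.9 + (24.4/10)·0.0 = 203 m³/s.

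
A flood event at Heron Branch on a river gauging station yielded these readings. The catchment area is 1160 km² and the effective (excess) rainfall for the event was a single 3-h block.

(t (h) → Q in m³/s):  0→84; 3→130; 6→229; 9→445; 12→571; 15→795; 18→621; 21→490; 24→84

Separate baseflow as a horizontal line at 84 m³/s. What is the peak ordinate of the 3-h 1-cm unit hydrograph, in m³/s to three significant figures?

Direct runoff: 0.0, 46.0, 145.0, 361.0, 487.0, 711.0, 537.0, 406.0, 0.0 m³/s; ΣQ_DR = 2693 m³/s, peak = 711.0 m³/s.
Runoff depth d = ΣQ_DR·Δt / A = 2693 × 10800 / (1160 km²) = 25.07 mm.
The 1-cm UH is the DRH scaled by (10 mm)/d, so U_p = 711.0 × 10/25.07 = 284 m³/s.

U_p ≈ 284 m³/s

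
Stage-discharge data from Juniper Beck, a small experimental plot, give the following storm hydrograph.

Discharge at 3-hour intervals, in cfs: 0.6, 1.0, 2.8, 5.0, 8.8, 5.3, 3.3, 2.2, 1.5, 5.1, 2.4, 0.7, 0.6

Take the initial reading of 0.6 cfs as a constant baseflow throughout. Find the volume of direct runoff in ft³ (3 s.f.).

V ≈ 3.40 × 10^5 ft³

Direct-runoff ordinates (Q − Q_b): 0.0, 0.4, 2.2, 4.4, 8.2, 4.7, 2.7, 1.6, 0.9, 4.5, 1.8, 0.1, 0.0 cfs.
ΣQ_DR = 31.50 cfs.
With Δt = 3 h = 10800 s, V = ΣQ_DR · Δt = 31.50 × 10800 = 3.40 × 10^5 ft³.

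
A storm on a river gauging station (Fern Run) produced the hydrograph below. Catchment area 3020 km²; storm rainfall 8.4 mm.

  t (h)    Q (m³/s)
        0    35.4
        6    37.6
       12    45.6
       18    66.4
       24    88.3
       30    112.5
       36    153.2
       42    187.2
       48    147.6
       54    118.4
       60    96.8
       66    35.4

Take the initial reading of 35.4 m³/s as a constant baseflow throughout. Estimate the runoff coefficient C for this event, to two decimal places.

ΣQ_DR = 699.6 m³/s; V = ΣQ_DR·Δt = 1.511 × 10^7 m³.
Runoff depth d = V / A = 5.004 mm.
C = d / P = 5.004 / 8.4 = 0.60.

C ≈ 0.60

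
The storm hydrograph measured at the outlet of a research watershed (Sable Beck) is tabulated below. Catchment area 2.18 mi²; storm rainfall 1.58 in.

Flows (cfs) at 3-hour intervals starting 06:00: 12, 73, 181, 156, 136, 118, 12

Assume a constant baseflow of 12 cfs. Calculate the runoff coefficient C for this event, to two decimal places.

ΣQ_DR = 604.0 cfs; V = ΣQ_DR·Δt = 6.523 × 10^6 ft³.
Runoff depth d = V / A = 1.288 in.
C = d / P = 1.288 / 1.58 = 0.82.

C ≈ 0.82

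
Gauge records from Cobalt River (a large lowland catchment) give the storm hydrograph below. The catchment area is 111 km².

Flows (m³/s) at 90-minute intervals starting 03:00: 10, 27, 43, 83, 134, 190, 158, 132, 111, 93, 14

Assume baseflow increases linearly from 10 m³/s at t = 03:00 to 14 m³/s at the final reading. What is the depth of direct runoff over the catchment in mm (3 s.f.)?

d ≈ 42.0 mm

Direct runoff: 0.00, 16.60, 32.20, 71.80, 122.40, 178.00, 145.60, 119.20, 97.80, 79.40, 0.00 m³/s; ΣQ_DR = 863.0 m³/s.
V = ΣQ_DR · Δt = 863.0 × 5400 s = 4.660 × 10^6 m³.
Over A = 111 km², depth = V / A = 42.0 mm.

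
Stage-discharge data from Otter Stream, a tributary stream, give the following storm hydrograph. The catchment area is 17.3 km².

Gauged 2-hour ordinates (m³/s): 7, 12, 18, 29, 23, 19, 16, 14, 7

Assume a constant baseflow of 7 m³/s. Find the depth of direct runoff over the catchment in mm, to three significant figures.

Direct runoff: 0.0, 5.0, 11.0, 22.0, 16.0, 12.0, 9.0, 7.0, 0.0 m³/s; ΣQ_DR = 82.00 m³/s.
V = ΣQ_DR · Δt = 82.00 × 7200 s = 5.904 × 10^5 m³.
Over A = 17.3 km², depth = V / A = 34.1 mm.

d ≈ 34.1 mm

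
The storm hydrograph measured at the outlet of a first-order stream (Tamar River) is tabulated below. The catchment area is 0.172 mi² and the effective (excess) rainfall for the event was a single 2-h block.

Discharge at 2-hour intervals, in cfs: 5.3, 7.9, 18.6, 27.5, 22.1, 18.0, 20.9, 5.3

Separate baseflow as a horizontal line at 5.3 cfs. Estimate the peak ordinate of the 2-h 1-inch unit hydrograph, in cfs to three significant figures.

Direct runoff: 0.0, 2.6, 13.3, 22.2, 16.8, 12.7, 15.6, 0.0 cfs; ΣQ_DR = 83.20 cfs, peak = 22.2 cfs.
Runoff depth d = ΣQ_DR·Δt / A = 83.20 × 7200 / (0.172 mi²) = 1.499 in.
The 1-inch UH is the DRH scaled by (1 in)/d, so U_p = 22.2 × 1/1.499 = 14.8 cfs.

U_p ≈ 14.8 cfs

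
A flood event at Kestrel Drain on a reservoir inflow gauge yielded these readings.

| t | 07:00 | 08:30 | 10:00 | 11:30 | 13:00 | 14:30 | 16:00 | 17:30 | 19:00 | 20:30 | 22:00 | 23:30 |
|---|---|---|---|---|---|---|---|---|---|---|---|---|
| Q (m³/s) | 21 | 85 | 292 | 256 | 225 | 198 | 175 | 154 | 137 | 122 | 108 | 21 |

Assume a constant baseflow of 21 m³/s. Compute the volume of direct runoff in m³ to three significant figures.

V ≈ 8.33 × 10^6 m³

Direct-runoff ordinates (Q − Q_b): 0.0, 64.0, 271.0, 235.0, 204.0, 177.0, 154.0, 133.0, 116.0, 101.0, 87.0, 0.0 m³/s.
ΣQ_DR = 1542 m³/s.
With Δt = 1.5 h = 5400 s, V = ΣQ_DR · Δt = 1542 × 5400 = 8.33 × 10^6 m³.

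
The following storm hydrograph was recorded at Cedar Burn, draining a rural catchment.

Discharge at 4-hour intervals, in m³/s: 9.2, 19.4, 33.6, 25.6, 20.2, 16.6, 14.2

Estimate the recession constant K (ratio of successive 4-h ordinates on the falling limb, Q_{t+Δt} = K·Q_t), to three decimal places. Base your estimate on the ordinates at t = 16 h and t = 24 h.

K ≈ 0.838

Using the recession-limb readings at t = 16 h and t = 24 h: Q falls from 20.2 to 14.2 m³/s over 2 intervals.
K = (Q₂/Q₁)^(1/2) = (14.2/20.2)^(1/2) = 0.838.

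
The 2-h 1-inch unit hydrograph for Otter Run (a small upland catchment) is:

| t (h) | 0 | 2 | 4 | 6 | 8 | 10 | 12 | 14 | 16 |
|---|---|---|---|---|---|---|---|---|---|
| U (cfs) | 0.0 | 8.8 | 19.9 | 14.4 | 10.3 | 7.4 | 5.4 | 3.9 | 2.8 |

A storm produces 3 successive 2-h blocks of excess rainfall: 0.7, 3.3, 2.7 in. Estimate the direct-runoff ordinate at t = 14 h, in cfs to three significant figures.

Q ≈ 40.5 cfs

By discrete convolution, Q_j = Σ (P_i / 1 in) · U_{j−i}.
At t = 14 h (j=7): Q = (0.7/1)·3.9 + (3.3/1)·5.4 + (2.7/1)·7.4 = 40.5 cfs.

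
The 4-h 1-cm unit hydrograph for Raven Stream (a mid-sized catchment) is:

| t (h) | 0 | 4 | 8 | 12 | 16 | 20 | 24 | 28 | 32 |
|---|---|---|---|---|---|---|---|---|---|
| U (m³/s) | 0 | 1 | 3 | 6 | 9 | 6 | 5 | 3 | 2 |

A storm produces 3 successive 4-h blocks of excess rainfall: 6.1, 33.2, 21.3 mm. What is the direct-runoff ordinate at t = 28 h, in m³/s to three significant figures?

Q ≈ 31.2 m³/s

By discrete convolution, Q_j = Σ (P_i / 10 mm) · U_{j−i}.
At t = 28 h (j=7): Q = (6.1/10)·3 + (33.2/10)·5 + (21.3/10)·6 = 31.2 m³/s.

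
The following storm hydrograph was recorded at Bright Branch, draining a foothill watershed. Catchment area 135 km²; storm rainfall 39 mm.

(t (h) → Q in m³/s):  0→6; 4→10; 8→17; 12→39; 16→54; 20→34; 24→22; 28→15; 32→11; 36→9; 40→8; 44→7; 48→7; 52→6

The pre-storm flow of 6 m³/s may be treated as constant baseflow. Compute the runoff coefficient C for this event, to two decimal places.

ΣQ_DR = 161.0 m³/s; V = ΣQ_DR·Δt = 2.318 × 10^6 m³.
Runoff depth d = V / A = 17.17 mm.
C = d / P = 17.17 / 39 = 0.44.

C ≈ 0.44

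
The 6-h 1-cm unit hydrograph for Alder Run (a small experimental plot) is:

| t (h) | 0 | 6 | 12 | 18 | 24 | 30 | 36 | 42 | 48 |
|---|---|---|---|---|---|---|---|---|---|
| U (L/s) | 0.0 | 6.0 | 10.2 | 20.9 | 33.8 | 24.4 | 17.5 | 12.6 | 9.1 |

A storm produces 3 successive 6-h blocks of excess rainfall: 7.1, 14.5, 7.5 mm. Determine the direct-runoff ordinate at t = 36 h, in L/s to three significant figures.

By discrete convolution, Q_j = Σ (P_i / 10 mm) · U_{j−i}.
At t = 36 h (j=6): Q = (7.1/10)·17.5 + (14.5/10)·24.4 + (7.5/10)·33.8 = 73.2 L/s.

Q ≈ 73.2 L/s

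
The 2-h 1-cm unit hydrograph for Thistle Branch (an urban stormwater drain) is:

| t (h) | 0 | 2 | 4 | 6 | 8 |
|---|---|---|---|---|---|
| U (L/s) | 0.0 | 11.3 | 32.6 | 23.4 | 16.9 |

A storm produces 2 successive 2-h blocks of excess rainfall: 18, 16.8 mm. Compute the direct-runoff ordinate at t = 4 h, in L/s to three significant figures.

Q ≈ 77.7 L/s

By discrete convolution, Q_j = Σ (P_i / 10 mm) · U_{j−i}.
At t = 4 h (j=2): Q = (18/10)·32.6 + (16.8/10)·11.3 = 77.7 L/s.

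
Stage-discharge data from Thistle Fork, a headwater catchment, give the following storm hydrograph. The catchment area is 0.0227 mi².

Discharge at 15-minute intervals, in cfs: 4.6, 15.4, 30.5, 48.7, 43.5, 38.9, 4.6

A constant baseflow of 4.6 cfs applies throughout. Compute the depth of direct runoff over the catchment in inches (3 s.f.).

Direct runoff: 0.0, 10.8, 25.9, 44.1, 38.9, 34.3, 0.0 cfs; ΣQ_DR = 154.0 cfs.
V = ΣQ_DR · Δt = 154.0 × 900 s = 1.386 × 10^5 ft³.
Over A = 0.0227 mi², depth = V / A = 2.63 in.

d ≈ 2.63 in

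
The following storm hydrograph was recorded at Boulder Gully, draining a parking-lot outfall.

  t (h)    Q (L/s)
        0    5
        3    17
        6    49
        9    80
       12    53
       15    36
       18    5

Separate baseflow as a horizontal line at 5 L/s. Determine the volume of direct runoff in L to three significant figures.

V ≈ 2.27 × 10^6 L

Direct-runoff ordinates (Q − Q_b): 0.0, 12.0, 44.0, 75.0, 48.0, 31.0, 0.0 L/s.
ΣQ_DR = 210.0 L/s.
With Δt = 3 h = 10800 s, V = ΣQ_DR · Δt = 210.0 × 10800 = 2.27 × 10^6 L.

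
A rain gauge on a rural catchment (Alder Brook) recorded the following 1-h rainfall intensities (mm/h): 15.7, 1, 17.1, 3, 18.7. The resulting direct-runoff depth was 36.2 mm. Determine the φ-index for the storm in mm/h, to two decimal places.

Only the 3 blocks with intensity above φ contribute runoff: 15.7, 17.1, 18.7 mm/h.
Σ(I−φ)·Δt = d  ⇒  (15.7+17.1+18.7 − 3φ)·1 = 36.2
φ = (51.50 − 36.2/1) / 3 = 5.10 mm/h.

φ ≈ 5.10 mm/h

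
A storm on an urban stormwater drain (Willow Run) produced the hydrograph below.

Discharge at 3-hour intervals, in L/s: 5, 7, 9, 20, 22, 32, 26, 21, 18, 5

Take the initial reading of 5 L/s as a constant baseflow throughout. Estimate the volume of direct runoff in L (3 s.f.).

Direct-runoff ordinates (Q − Q_b): 0.0, 2.0, 4.0, 15.0, 17.0, 27.0, 21.0, 16.0, 13.0, 0.0 L/s.
ΣQ_DR = 115.0 L/s.
With Δt = 3 h = 10800 s, V = ΣQ_DR · Δt = 115.0 × 10800 = 1.24 × 10^6 L.

V ≈ 1.24 × 10^6 L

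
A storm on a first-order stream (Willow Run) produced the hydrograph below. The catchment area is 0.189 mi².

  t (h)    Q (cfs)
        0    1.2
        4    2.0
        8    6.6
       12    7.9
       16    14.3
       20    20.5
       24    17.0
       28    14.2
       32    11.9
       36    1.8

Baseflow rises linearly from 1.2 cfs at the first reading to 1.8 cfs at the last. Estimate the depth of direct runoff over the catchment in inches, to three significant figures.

d ≈ 2.70 in

Direct runoff: 0.00, 0.73, 5.27, 6.50, 12.83, 18.97, 15.40, 12.53, 10.17, 0.00 cfs; ΣQ_DR = 82.40 cfs.
V = ΣQ_DR · Δt = 82.40 × 14400 s = 1.187 × 10^6 ft³.
Over A = 0.189 mi², depth = V / A = 2.70 in.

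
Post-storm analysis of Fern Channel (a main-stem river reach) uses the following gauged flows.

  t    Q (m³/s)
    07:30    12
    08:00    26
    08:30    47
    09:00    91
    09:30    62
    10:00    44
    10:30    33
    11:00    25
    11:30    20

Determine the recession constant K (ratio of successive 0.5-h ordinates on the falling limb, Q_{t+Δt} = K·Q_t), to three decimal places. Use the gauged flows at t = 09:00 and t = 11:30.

Using the recession-limb readings at t = 09:00 and t = 11:30: Q falls from 91 to 20 m³/s over 5 intervals.
K = (Q₂/Q₁)^(1/5) = (20/91)^(1/5) = 0.739.

K ≈ 0.739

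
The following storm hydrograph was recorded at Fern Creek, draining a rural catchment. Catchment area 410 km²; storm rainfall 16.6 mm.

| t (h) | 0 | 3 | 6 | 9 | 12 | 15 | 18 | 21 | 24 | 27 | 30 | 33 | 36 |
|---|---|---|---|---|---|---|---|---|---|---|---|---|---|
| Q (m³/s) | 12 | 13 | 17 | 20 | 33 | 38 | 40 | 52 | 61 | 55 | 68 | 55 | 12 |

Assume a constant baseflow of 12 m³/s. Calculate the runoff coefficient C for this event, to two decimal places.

ΣQ_DR = 320.0 m³/s; V = ΣQ_DR·Δt = 3.456 × 10^6 m³.
Runoff depth d = V / A = 8.429 mm.
C = d / P = 8.429 / 16.6 = 0.51.

C ≈ 0.51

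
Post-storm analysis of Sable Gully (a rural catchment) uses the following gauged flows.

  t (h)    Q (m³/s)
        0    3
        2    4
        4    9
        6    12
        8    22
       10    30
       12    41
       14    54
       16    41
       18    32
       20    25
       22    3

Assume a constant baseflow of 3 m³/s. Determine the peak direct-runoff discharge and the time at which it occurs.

Q_p = 51.0 m³/s at t = 14 h

Subtracting baseflow gives direct-runoff ordinates: 0.0, 1.0, 6.0, 9.0, 19.0, 27.0, 38.0, 51.0, 38.0, 29.0, 22.0, 0.0 m³/s.
The maximum is 51.0 m³/s, occurring at the reading for t = 14 h.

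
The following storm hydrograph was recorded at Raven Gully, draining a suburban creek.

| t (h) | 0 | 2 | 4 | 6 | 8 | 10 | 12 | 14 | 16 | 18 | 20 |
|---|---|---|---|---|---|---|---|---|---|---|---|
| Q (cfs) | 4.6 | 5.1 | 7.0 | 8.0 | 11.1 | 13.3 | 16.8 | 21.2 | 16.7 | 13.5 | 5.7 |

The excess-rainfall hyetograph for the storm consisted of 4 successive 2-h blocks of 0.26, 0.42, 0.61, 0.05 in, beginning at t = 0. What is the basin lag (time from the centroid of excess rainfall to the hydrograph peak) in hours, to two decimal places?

Centroid of excess rainfall: t_c = Σ P_i·t̄_i / ΣP_i = 3.6716 h (block centres at 1, 3, 5, 7 h).
Hydrograph peak occurs at t = 14 h, so basin lag t_L = 14 − 3.6716 = 10.33 h.

t_L ≈ 10.33 h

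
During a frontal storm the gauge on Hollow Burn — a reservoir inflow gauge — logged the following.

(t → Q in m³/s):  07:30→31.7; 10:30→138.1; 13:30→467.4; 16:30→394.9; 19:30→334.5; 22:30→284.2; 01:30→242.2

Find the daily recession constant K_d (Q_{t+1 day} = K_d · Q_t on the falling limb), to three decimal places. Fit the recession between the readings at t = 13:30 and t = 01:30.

Between t = 13:30 and t = 01:30 the flow falls from 467.4 to 242.2 m³/s over 4×3 h = 12 h.
Per-interval ratio K = (242.2/467.4)^(1/4) = 0.8484; K_d = K^(24/3) = 0.269.

K_d ≈ 0.269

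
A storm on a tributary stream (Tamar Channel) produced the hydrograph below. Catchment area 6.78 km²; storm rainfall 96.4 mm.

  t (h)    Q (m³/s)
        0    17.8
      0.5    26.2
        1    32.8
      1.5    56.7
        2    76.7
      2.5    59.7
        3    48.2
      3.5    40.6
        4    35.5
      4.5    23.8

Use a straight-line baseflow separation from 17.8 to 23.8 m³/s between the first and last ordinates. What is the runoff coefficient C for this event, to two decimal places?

ΣQ_DR = 210.0 m³/s; V = ΣQ_DR·Δt = 3.780 × 10^5 m³.
Runoff depth d = V / A = 55.75 mm.
C = d / P = 55.75 / 96.4 = 0.58.

C ≈ 0.58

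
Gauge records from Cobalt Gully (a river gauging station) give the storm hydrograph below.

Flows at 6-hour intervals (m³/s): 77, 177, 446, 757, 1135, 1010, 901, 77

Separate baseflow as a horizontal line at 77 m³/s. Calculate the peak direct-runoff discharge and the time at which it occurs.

Q_p = 1058.0 m³/s at t = 24 h

Subtracting baseflow gives direct-runoff ordinates: 0.0, 100.0, 369.0, 680.0, 1058.0, 933.0, 824.0, 0.0 m³/s.
The maximum is 1058.0 m³/s, occurring at the reading for t = 24 h.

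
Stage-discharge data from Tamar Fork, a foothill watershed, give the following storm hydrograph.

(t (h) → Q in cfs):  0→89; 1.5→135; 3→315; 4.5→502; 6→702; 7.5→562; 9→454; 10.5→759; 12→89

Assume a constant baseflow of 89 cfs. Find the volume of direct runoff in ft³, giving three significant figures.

V ≈ 1.52 × 10^7 ft³

Direct-runoff ordinates (Q − Q_b): 0.0, 46.0, 226.0, 413.0, 613.0, 473.0, 365.0, 670.0, 0.0 cfs.
ΣQ_DR = 2806 cfs.
With Δt = 1.5 h = 5400 s, V = ΣQ_DR · Δt = 2806 × 5400 = 1.52 × 10^7 ft³.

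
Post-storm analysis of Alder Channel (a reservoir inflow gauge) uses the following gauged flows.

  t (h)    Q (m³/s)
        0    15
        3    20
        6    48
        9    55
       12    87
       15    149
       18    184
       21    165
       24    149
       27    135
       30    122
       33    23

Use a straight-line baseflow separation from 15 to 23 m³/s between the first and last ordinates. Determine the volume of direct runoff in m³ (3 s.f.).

V ≈ 9.98 × 10^6 m³

Direct-runoff ordinates (Q − Q_b): 0.00, 4.27, 31.55, 37.82, 69.09, 130.36, 164.64, 144.91, 128.18, 113.45, 99.73, 0.00 m³/s.
ΣQ_DR = 924.0 m³/s.
With Δt = 3 h = 10800 s, V = ΣQ_DR · Δt = 924.0 × 10800 = 9.98 × 10^6 m³.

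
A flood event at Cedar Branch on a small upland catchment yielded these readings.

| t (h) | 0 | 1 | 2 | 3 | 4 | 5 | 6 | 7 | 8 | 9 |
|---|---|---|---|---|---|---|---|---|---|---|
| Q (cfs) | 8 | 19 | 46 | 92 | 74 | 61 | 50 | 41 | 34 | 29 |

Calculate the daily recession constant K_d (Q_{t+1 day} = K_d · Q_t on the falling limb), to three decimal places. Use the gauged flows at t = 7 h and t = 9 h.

K_d ≈ 0.016

Between t = 7 h and t = 9 h the flow falls from 41 to 29 cfs over 2×1 h = 2 h.
Per-interval ratio K = (29/41)^(1/2) = 0.8410; K_d = K^(24/1) = 0.016.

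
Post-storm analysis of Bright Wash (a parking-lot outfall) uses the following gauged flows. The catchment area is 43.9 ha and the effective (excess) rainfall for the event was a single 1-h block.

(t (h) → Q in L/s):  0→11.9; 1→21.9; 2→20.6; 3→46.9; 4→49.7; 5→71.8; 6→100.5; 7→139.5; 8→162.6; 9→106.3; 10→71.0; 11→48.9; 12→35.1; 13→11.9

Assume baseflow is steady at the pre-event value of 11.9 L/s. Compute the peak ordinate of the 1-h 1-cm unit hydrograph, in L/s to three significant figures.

Direct runoff: 0.0, 10.0, 8.7, 35.0, 37.8, 59.9, 88.6, 127.6, 150.7, 94.4, 59.1, 37.0, 23.2, 0.0 L/s; ΣQ_DR = 732.0 L/s, peak = 150.7 L/s.
Runoff depth d = ΣQ_DR·Δt / A = 732.0 × 3600 / (43.9 ha) = 6.003 mm.
The 1-cm UH is the DRH scaled by (10 mm)/d, so U_p = 150.7 × 10/6.003 = 251 L/s.

U_p ≈ 251 L/s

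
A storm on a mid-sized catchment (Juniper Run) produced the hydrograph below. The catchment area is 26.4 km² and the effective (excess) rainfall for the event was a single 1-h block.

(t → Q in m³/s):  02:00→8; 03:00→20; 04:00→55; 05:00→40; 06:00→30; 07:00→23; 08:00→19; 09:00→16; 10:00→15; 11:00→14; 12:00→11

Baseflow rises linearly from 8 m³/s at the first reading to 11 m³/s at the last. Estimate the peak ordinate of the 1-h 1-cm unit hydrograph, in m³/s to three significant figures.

Direct runoff: 0.00, 11.70, 46.40, 31.10, 20.80, 13.50, 9.20, 5.90, 4.60, 3.30, 0.00 m³/s; ΣQ_DR = 146.5 m³/s, peak = 46.40 m³/s.
Runoff depth d = ΣQ_DR·Δt / A = 146.5 × 3600 / (26.4 km²) = 19.98 mm.
The 1-cm UH is the DRH scaled by (10 mm)/d, so U_p = 46.40 × 10/19.98 = 23.2 m³/s.

U_p ≈ 23.2 m³/s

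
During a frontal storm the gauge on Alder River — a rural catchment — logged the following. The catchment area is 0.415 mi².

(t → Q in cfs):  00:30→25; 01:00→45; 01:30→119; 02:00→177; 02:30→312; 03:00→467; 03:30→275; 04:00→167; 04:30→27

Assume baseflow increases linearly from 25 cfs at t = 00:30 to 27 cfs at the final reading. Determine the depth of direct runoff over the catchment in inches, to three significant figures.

d ≈ 2.58 in

Direct runoff: 0.00, 19.75, 93.50, 151.25, 286.00, 440.75, 248.50, 140.25, 0.00 cfs; ΣQ_DR = 1380 cfs.
V = ΣQ_DR · Δt = 1380 × 1800 s = 2.484 × 10^6 ft³.
Over A = 0.415 mi², depth = V / A = 2.58 in.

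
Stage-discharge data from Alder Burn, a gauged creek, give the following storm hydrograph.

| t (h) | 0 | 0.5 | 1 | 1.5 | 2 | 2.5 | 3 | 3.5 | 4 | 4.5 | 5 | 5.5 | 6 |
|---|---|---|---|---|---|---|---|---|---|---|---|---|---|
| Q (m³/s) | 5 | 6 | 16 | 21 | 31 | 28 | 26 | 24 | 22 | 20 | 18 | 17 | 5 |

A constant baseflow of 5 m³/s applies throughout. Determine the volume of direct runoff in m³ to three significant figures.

V ≈ 3.13 × 10^5 m³

Direct-runoff ordinates (Q − Q_b): 0.0, 1.0, 11.0, 16.0, 26.0, 23.0, 21.0, 19.0, 17.0, 15.0, 13.0, 12.0, 0.0 m³/s.
ΣQ_DR = 174.0 m³/s.
With Δt = 0.5 h = 1800 s, V = ΣQ_DR · Δt = 174.0 × 1800 = 3.13 × 10^5 m³.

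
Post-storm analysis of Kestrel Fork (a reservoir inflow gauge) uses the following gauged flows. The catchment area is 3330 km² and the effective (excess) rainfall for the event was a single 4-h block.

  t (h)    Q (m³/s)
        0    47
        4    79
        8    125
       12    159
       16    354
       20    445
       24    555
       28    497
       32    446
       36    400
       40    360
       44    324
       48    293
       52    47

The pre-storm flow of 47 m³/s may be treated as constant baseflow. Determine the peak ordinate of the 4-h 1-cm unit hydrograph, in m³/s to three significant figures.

U_p ≈ 338 m³/s

Direct runoff: 0.0, 32.0, 78.0, 112.0, 307.0, 398.0, 508.0, 450.0, 399.0, 353.0, 313.0, 277.0, 246.0, 0.0 m³/s; ΣQ_DR = 3473 m³/s, peak = 508.0 m³/s.
Runoff depth d = ΣQ_DR·Δt / A = 3473 × 14400 / (3330 km²) = 15.02 mm.
The 1-cm UH is the DRH scaled by (10 mm)/d, so U_p = 508.0 × 10/15.02 = 338 m³/s.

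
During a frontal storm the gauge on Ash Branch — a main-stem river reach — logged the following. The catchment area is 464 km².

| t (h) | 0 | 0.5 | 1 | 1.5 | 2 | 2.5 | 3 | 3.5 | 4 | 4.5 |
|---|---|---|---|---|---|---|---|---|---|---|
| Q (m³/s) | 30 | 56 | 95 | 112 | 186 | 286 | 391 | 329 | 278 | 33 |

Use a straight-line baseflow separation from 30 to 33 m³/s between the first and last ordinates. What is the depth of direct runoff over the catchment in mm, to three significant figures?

d ≈ 5.75 mm

Direct runoff: 0.00, 25.67, 64.33, 81.00, 154.67, 254.33, 359.00, 296.67, 245.33, 0.00 m³/s; ΣQ_DR = 1481 m³/s.
V = ΣQ_DR · Δt = 1481 × 1800 s = 2.666 × 10^6 m³.
Over A = 464 km², depth = V / A = 5.75 mm.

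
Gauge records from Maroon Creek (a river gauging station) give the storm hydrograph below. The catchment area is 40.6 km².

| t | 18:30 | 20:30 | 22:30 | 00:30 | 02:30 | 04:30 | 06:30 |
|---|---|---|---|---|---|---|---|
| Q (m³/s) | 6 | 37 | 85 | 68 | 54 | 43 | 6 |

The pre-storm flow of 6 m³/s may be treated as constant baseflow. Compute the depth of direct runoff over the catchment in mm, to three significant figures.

Direct runoff: 0.0, 31.0, 79.0, 62.0, 48.0, 37.0, 0.0 m³/s; ΣQ_DR = 257.0 m³/s.
V = ΣQ_DR · Δt = 257.0 × 7200 s = 1.850 × 10^6 m³.
Over A = 40.6 km², depth = V / A = 45.6 mm.

d ≈ 45.6 mm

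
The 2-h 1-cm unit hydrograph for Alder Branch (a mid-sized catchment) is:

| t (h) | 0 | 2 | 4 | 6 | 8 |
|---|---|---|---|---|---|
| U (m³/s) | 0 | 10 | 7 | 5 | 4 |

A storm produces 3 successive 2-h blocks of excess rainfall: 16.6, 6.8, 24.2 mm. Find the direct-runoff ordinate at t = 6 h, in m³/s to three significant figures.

Q ≈ 37.3 m³/s

By discrete convolution, Q_j = Σ (P_i / 10 mm) · U_{j−i}.
At t = 6 h (j=3): Q = (16.6/10)·5 + (6.8/10)·7 + (24.2/10)·10 = 37.3 m³/s.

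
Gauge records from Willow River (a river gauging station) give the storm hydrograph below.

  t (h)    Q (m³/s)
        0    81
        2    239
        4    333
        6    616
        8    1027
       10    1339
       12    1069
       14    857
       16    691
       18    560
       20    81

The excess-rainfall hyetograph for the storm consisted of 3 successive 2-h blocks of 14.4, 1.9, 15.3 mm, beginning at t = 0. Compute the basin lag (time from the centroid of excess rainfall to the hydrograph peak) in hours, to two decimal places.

Centroid of excess rainfall: t_c = Σ P_i·t̄_i / ΣP_i = 3.0570 h (block centres at 1, 3, 5 h).
Hydrograph peak occurs at t = 10 h, so basin lag t_L = 10 − 3.0570 = 6.94 h.

t_L ≈ 6.94 h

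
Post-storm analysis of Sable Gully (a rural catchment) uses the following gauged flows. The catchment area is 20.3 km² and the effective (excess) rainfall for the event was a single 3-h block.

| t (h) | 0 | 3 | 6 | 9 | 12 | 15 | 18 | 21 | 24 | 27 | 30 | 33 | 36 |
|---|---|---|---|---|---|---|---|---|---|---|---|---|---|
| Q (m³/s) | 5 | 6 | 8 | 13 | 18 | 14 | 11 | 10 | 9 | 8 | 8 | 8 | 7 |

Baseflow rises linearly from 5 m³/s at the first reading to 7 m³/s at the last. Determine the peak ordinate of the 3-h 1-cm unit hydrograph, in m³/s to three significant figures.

Direct runoff: 0.00, 0.83, 2.67, 7.50, 12.33, 8.17, 5.00, 3.83, 2.67, 1.50, 1.33, 1.17, 0.00 m³/s; ΣQ_DR = 47.00 m³/s, peak = 12.33 m³/s.
Runoff depth d = ΣQ_DR·Δt / A = 47.00 × 10800 / (20.3 km²) = 25.00 mm.
The 1-cm UH is the DRH scaled by (10 mm)/d, so U_p = 12.33 × 10/25.00 = 4.93 m³/s.

U_p ≈ 4.93 m³/s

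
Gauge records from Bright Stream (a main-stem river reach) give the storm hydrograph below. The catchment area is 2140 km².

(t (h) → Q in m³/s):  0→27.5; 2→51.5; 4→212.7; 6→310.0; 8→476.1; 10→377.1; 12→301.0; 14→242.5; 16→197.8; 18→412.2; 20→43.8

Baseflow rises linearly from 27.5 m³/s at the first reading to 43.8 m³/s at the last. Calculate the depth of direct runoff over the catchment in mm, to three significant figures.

d ≈ 7.60 mm

Direct runoff: 0.00, 22.37, 181.94, 277.61, 442.08, 341.45, 263.72, 203.59, 157.26, 370.03, 0.00 m³/s; ΣQ_DR = 2260 m³/s.
V = ΣQ_DR · Δt = 2260 × 7200 s = 1.627 × 10^7 m³.
Over A = 2140 km², depth = V / A = 7.60 mm.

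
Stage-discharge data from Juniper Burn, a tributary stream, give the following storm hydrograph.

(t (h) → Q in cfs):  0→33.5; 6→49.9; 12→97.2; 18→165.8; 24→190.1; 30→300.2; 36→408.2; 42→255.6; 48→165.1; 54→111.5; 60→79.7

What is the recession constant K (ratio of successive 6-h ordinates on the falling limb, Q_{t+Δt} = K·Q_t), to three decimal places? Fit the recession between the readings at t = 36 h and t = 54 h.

Using the recession-limb readings at t = 36 h and t = 54 h: Q falls from 408.2 to 111.5 cfs over 3 intervals.
K = (Q₂/Q₁)^(1/3) = (111.5/408.2)^(1/3) = 0.649.

K ≈ 0.649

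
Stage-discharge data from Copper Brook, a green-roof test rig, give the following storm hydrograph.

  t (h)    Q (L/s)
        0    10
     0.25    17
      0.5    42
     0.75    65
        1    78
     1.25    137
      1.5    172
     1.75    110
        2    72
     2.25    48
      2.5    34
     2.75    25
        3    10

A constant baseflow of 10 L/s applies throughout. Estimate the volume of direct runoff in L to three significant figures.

Direct-runoff ordinates (Q − Q_b): 0.0, 7.0, 32.0, 55.0, 68.0, 127.0, 162.0, 100.0, 62.0, 38.0, 24.0, 15.0, 0.0 L/s.
ΣQ_DR = 690.0 L/s.
With Δt = 0.25 h = 900 s, V = ΣQ_DR · Δt = 690.0 × 900 = 6.21 × 10^5 L.

V ≈ 6.21 × 10^5 L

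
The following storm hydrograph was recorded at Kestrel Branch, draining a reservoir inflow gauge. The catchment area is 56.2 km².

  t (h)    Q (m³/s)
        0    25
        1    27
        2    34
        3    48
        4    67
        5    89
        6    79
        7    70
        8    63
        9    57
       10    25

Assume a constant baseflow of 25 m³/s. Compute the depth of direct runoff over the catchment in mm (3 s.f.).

Direct runoff: 0.0, 2.0, 9.0, 23.0, 42.0, 64.0, 54.0, 45.0, 38.0, 32.0, 0.0 m³/s; ΣQ_DR = 309.0 m³/s.
V = ΣQ_DR · Δt = 309.0 × 3600 s = 1.112 × 10^6 m³.
Over A = 56.2 km², depth = V / A = 19.8 mm.

d ≈ 19.8 mm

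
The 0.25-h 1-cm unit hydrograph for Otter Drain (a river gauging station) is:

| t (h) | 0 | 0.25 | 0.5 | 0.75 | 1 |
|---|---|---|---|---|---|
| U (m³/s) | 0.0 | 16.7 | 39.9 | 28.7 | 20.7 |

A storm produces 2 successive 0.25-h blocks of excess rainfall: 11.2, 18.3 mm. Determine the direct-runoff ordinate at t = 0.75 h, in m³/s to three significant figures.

By discrete convolution, Q_j = Σ (P_i / 10 mm) · U_{j−i}.
At t = 0.75 h (j=3): Q = (11.2/10)·28.7 + (18.3/10)·39.9 = 105 m³/s.

Q ≈ 105 m³/s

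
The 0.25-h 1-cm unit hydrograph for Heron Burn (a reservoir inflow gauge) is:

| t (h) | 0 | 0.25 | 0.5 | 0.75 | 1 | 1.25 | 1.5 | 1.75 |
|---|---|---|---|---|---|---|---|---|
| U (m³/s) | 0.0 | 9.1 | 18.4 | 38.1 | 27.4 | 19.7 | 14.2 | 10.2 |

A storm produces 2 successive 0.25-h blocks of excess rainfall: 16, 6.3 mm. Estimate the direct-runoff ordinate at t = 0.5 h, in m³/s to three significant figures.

Q ≈ 35.2 m³/s

By discrete convolution, Q_j = Σ (P_i / 10 mm) · U_{j−i}.
At t = 0.5 h (j=2): Q = (16/10)·18.4 + (6.3/10)·9.1 = 35.2 m³/s.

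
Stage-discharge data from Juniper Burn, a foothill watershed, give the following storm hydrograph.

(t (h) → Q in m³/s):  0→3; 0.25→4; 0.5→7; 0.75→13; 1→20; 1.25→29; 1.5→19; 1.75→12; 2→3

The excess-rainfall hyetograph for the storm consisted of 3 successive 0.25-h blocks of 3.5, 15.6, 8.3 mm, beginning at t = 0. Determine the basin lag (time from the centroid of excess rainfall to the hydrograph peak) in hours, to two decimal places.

t_L ≈ 0.83 h

Centroid of excess rainfall: t_c = Σ P_i·t̄_i / ΣP_i = 0.4188 h (block centres at 0.125, 0.375, 0.625 h).
Hydrograph peak occurs at t = 1.25 h, so basin lag t_L = 1.25 − 0.4188 = 0.83 h.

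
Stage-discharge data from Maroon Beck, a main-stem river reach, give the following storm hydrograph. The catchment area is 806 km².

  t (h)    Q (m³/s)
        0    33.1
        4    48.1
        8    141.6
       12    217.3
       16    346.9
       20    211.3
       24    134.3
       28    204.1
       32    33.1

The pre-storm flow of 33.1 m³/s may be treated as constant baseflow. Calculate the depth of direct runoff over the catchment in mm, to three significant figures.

d ≈ 19.2 mm

Direct runoff: 0.0, 15.0, 108.5, 184.2, 313.8, 178.2, 101.2, 171.0, 0.0 m³/s; ΣQ_DR = 1072 m³/s.
V = ΣQ_DR · Δt = 1072 × 14400 s = 1.544 × 10^7 m³.
Over A = 806 km², depth = V / A = 19.2 mm.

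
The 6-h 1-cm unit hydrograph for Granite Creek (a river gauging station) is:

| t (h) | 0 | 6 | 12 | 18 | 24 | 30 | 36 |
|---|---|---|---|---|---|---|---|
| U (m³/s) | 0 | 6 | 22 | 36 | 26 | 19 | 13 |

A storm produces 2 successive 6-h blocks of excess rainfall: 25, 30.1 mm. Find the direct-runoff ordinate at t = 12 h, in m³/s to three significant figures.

By discrete convolution, Q_j = Σ (P_i / 10 mm) · U_{j−i}.
At t = 12 h (j=2): Q = (25/10)·22 + (30.1/10)·6 = 73.1 m³/s.

Q ≈ 73.1 m³/s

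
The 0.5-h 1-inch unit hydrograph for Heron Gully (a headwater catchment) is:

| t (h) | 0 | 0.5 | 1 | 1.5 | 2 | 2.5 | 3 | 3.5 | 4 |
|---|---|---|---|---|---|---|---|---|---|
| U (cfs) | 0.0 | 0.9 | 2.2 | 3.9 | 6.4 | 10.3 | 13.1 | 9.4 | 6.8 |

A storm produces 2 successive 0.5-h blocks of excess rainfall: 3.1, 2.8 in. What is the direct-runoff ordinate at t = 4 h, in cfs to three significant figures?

By discrete convolution, Q_j = Σ (P_i / 1 in) · U_{j−i}.
At t = 4 h (j=8): Q = (3.1/1)·6.8 + (2.8/1)·9.4 = 47.4 cfs.

Q ≈ 47.4 cfs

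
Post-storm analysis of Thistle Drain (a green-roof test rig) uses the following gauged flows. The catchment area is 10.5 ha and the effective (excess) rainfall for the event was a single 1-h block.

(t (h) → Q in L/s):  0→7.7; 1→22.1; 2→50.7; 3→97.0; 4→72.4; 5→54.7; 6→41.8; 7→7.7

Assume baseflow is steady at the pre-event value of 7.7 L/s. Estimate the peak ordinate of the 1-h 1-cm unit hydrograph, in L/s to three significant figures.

Direct runoff: 0.0, 14.4, 43.0, 89.3, 64.7, 47.0, 34.1, 0.0 L/s; ΣQ_DR = 292.5 L/s, peak = 89.3 L/s.
Runoff depth d = ΣQ_DR·Δt / A = 292.5 × 3600 / (10.5 ha) = 10.03 mm.
The 1-cm UH is the DRH scaled by (10 mm)/d, so U_p = 89.3 × 10/10.03 = 89.0 L/s.

U_p ≈ 89.0 L/s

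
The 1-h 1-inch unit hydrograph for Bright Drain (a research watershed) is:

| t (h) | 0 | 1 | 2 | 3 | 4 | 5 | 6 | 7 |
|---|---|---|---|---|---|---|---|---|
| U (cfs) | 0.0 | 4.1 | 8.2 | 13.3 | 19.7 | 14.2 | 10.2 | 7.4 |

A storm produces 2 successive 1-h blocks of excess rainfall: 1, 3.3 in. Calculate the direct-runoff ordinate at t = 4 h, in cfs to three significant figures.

By discrete convolution, Q_j = Σ (P_i / 1 in) · U_{j−i}.
At t = 4 h (j=4): Q = (1/1)·19.7 + (3.3/1)·13.3 = 63.6 cfs.

Q ≈ 63.6 cfs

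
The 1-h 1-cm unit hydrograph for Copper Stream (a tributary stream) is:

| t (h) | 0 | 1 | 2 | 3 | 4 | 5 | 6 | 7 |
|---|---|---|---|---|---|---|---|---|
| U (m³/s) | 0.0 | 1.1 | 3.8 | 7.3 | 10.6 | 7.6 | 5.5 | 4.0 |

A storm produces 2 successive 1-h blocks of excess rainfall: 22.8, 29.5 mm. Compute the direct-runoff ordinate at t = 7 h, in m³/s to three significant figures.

Q ≈ 25.3 m³/s

By discrete convolution, Q_j = Σ (P_i / 10 mm) · U_{j−i}.
At t = 7 h (j=7): Q = (22.8/10)·4.0 + (29.5/10)·5.5 = 25.3 m³/s.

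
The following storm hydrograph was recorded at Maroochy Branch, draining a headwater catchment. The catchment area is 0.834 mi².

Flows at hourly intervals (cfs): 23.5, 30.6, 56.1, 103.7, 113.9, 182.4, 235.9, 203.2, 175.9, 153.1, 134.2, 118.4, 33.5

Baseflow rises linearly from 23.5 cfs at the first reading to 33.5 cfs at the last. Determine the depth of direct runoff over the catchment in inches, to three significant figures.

d ≈ 2.22 in

Direct runoff: 0.00, 6.27, 30.93, 77.70, 87.07, 154.73, 207.40, 173.87, 145.73, 122.10, 102.37, 85.73, 0.00 cfs; ΣQ_DR = 1194 cfs.
V = ΣQ_DR · Δt = 1194 × 3600 s = 4.298 × 10^6 ft³.
Over A = 0.834 mi², depth = V / A = 2.22 in.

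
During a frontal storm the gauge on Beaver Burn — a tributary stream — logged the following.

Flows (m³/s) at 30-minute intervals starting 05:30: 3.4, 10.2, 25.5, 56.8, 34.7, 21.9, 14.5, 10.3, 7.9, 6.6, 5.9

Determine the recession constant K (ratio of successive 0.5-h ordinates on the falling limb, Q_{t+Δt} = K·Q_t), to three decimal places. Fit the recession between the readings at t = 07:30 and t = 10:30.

Using the recession-limb readings at t = 07:30 and t = 10:30: Q falls from 34.7 to 5.9 m³/s over 6 intervals.
K = (Q₂/Q₁)^(1/6) = (5.9/34.7)^(1/6) = 0.744.

K ≈ 0.744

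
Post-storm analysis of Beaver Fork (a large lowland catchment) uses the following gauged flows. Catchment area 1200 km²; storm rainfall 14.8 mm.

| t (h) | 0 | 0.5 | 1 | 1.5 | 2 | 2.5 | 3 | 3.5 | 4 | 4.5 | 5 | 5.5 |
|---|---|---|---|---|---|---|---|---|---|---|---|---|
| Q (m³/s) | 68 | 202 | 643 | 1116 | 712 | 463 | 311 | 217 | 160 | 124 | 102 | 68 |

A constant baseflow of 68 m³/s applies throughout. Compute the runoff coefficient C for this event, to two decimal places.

ΣQ_DR = 3370 m³/s; V = ΣQ_DR·Δt = 6.066 × 10^6 m³.
Runoff depth d = V / A = 5.055 mm.
C = d / P = 5.055 / 14.8 = 0.34.

C ≈ 0.34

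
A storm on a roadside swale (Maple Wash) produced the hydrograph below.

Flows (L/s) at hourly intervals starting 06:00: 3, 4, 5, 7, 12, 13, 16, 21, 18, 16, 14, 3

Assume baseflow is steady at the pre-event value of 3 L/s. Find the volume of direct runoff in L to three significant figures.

Direct-runoff ordinates (Q − Q_b): 0.0, 1.0, 2.0, 4.0, 9.0, 10.0, 13.0, 18.0, 15.0, 13.0, 11.0, 0.0 L/s.
ΣQ_DR = 96.00 L/s.
With Δt = 1 h = 3600 s, V = ΣQ_DR · Δt = 96.00 × 3600 = 3.46 × 10^5 L.

V ≈ 3.46 × 10^5 L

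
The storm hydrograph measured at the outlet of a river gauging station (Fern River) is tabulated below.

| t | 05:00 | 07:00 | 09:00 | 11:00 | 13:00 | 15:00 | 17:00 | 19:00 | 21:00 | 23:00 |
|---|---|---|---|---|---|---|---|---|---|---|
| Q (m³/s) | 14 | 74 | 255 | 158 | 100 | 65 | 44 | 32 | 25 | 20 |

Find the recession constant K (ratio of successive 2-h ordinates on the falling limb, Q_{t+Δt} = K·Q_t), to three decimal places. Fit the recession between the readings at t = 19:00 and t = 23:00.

K ≈ 0.791

Using the recession-limb readings at t = 19:00 and t = 23:00: Q falls from 32 to 20 m³/s over 2 intervals.
K = (Q₂/Q₁)^(1/2) = (20/32)^(1/2) = 0.791.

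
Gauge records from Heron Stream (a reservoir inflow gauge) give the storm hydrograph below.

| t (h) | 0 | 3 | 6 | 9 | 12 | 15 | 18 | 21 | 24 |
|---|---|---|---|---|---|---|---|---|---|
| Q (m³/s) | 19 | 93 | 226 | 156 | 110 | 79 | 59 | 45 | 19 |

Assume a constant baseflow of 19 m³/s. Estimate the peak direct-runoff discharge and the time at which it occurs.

Subtracting baseflow gives direct-runoff ordinates: 0.0, 74.0, 207.0, 137.0, 91.0, 60.0, 40.0, 26.0, 0.0 m³/s.
The maximum is 207.0 m³/s, occurring at the reading for t = 6 h.

Q_p = 207.0 m³/s at t = 6 h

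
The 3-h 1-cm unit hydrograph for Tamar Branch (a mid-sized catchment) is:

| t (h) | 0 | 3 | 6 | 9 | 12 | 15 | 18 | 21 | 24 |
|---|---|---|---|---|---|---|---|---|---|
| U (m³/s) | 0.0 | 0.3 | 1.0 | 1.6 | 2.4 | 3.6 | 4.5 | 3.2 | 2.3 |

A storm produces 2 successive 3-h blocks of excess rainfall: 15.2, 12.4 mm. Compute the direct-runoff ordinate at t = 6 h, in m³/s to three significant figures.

By discrete convolution, Q_j = Σ (P_i / 10 mm) · U_{j−i}.
At t = 6 h (j=2): Q = (15.2/10)·1.0 + (12.4/10)·0.3 = 1.89 m³/s.

Q ≈ 1.89 m³/s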